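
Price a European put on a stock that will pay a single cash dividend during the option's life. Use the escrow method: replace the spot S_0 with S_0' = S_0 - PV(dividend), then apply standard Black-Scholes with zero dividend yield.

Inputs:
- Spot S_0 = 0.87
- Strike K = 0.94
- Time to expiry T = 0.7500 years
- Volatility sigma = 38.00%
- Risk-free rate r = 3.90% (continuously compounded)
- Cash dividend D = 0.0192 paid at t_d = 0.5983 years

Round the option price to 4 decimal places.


Answer: Price = 0.1487

Derivation:
PV(D) = D * exp(-r * t_d) = 0.0192 * 0.97693643 = 0.01875718
S_0' = S_0 - PV(D) = 0.8700 - 0.01875718 = 0.85124282
d1 = (ln(S_0'/K) + (r + sigma^2/2)*T) / (sigma*sqrt(T)) = -0.04795791
d2 = d1 - sigma*sqrt(T) = -0.37704756
exp(-rT) = 0.97117364
N(-d1) = 0.51912511; N(-d2) = 0.64693087
P = K * exp(-rT) * N(-d2) - S_0' * N(-d1) = 0.9400 * 0.97117364 * 0.64693087 - 0.85124282 * 0.51912511 = 0.1487


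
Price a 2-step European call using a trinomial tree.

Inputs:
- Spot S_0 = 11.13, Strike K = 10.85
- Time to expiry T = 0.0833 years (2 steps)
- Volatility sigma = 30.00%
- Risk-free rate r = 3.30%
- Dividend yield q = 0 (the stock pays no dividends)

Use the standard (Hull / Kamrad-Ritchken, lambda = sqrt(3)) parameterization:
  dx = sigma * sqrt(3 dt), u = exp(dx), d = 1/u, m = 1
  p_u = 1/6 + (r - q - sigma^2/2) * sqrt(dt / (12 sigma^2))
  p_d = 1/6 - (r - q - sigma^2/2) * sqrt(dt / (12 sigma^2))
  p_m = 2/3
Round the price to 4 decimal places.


dt = T/N = 0.041650; dx = sigma*sqrt(3*dt) = 0.106045
u = exp(dx) = 1.111872; d = 1/u = 0.899384
p_u = 0.164310, p_m = 0.666667, p_d = 0.169023
Discount per step: exp(-r*dt) = 0.998626
Stock lattice S(k, j) with j the centered position index:
  k=0: S(0,+0) = 11.1300
  k=1: S(1,-1) = 10.0101; S(1,+0) = 11.1300; S(1,+1) = 12.3751
  k=2: S(2,-2) = 9.0030; S(2,-1) = 10.0101; S(2,+0) = 11.1300; S(2,+1) = 12.3751; S(2,+2) = 13.7596
Terminal payoffs V(N, j) = max(S_T - K, 0):
  V(2,-2) = 0.000000; V(2,-1) = 0.000000; V(2,+0) = 0.280000; V(2,+1) = 1.525132; V(2,+2) = 2.909559
Backward induction: V(k, j) = exp(-r*dt) * [p_u * V(k+1, j+1) + p_m * V(k+1, j) + p_d * V(k+1, j-1)]
  V(1,-1) = exp(-r*dt) * [p_u*0.280000 + p_m*0.000000 + p_d*0.000000] = 0.045944
  V(1,+0) = exp(-r*dt) * [p_u*1.525132 + p_m*0.280000 + p_d*0.000000] = 0.436661
  V(1,+1) = exp(-r*dt) * [p_u*2.909559 + p_m*1.525132 + p_d*0.280000] = 1.540033
  V(0,+0) = exp(-r*dt) * [p_u*1.540033 + p_m*0.436661 + p_d*0.045944] = 0.551158

Answer: Price = V(0,0) = 0.5512


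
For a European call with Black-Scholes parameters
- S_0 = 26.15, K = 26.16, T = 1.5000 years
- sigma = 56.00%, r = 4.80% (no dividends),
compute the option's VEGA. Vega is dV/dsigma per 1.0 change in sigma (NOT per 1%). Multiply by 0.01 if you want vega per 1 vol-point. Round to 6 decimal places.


d1 = 0.4473492385; d2 = -0.2385078895
phi(d1) = 0.3609560029; exp(-qT) = 1.0000000000; exp(-rT) = 0.9305308958
Vega = S * exp(-qT) * phi(d1) * sqrt(T) = 26.1500 * 1.0000000000 * 0.3609560029 * 1.2247448714 = 11.560366

Answer: Vega = 11.560366


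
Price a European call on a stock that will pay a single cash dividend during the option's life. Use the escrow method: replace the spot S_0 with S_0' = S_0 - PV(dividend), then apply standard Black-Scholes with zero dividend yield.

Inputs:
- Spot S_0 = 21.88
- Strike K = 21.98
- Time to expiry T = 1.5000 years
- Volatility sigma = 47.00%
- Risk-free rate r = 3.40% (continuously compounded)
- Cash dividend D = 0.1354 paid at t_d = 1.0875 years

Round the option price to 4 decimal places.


Answer: Price = 5.2716

Derivation:
PV(D) = D * exp(-r * t_d) = 0.1354 * 0.96370023 = 0.13048501
S_0' = S_0 - PV(D) = 21.8800 - 0.13048501 = 21.74951499
d1 = (ln(S_0'/K) + (r + sigma^2/2)*T) / (sigma*sqrt(T)) = 0.35810065
d2 = d1 - sigma*sqrt(T) = -0.21752944
exp(-rT) = 0.95027867
N(d1) = 0.63986600; N(d2) = 0.41389788
C = S_0' * N(d1) - K * exp(-rT) * N(d2) = 21.74951499 * 0.63986600 - 21.9800 * 0.95027867 * 0.41389788 = 5.2716


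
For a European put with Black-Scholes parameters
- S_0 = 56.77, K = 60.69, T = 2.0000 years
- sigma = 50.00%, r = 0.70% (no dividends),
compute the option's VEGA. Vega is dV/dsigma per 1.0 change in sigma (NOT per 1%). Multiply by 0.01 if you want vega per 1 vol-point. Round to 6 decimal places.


Answer: Vega = 30.807056

Derivation:
d1 = 0.2789240361; d2 = -0.4281827451
phi(d1) = 0.3837216565; exp(-qT) = 1.0000000000; exp(-rT) = 0.9860975443
Vega = S * exp(-qT) * phi(d1) * sqrt(T) = 56.7700 * 1.0000000000 * 0.3837216565 * 1.4142135624 = 30.807056


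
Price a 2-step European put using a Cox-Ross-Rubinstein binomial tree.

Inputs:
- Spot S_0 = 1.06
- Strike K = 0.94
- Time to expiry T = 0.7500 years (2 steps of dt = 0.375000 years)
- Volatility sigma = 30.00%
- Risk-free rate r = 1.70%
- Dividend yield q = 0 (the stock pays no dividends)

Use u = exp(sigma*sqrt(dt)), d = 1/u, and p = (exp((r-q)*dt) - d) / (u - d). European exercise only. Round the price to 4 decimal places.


dt = T/N = 0.375000
u = exp(sigma*sqrt(dt)) = 1.201669; d = 1/u = 0.832176
p = (exp((r-q)*dt) - d) / (u - d) = 0.471509
Discount per step: exp(-r*dt) = 0.993645
Stock lattice S(k, i) with i counting down-moves:
  k=0: S(0,0) = 1.0600
  k=1: S(1,0) = 1.2738; S(1,1) = 0.8821
  k=2: S(2,0) = 1.5306; S(2,1) = 1.0600; S(2,2) = 0.7341
Terminal payoffs V(N, i) = max(K - S_T, 0):
  V(2,0) = 0.000000; V(2,1) = 0.000000; V(2,2) = 0.205933
Backward induction: V(k, i) = exp(-r*dt) * [p * V(k+1, i) + (1-p) * V(k+1, i+1)].
  V(1,0) = exp(-r*dt) * [p*0.000000 + (1-p)*0.000000] = 0.000000
  V(1,1) = exp(-r*dt) * [p*0.000000 + (1-p)*0.205933] = 0.108142
  V(0,0) = exp(-r*dt) * [p*0.000000 + (1-p)*0.108142] = 0.056789

Answer: Price = V(0,0) = 0.0568


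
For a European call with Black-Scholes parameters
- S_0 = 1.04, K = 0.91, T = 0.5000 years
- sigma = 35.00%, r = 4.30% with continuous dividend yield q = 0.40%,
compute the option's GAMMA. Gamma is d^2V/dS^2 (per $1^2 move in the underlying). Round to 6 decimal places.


d1 = 0.7420838893; d2 = 0.4945965159
phi(d1) = 0.3029211366; exp(-qT) = 0.9980019987; exp(-rT) = 0.9787294775
Gamma = exp(-qT) * phi(d1) / (S * sigma * sqrt(T)) = 0.9980019987 * 0.3029211366 / (1.0400 * 0.3500 * 0.7071067812) = 1.174558

Answer: Gamma = 1.174558


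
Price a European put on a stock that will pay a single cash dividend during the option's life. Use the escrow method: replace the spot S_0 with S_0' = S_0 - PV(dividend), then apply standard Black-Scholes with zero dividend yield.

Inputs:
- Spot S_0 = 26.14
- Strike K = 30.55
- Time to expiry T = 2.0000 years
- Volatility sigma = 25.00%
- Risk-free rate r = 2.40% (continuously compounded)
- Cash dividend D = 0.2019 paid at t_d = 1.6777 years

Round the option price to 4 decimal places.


PV(D) = D * exp(-r * t_d) = 0.2019 * 0.96053506 = 0.19393203
S_0' = S_0 - PV(D) = 26.1400 - 0.19393203 = 25.94606797
d1 = (ln(S_0'/K) + (r + sigma^2/2)*T) / (sigma*sqrt(T)) = -0.14946713
d2 = d1 - sigma*sqrt(T) = -0.50302052
exp(-rT) = 0.95313379
N(-d1) = 0.55940748; N(-d2) = 0.69252508
P = K * exp(-rT) * N(-d2) - S_0' * N(-d1) = 30.5500 * 0.95313379 * 0.69252508 - 25.94606797 * 0.55940748 = 5.6507

Answer: Price = 5.6507


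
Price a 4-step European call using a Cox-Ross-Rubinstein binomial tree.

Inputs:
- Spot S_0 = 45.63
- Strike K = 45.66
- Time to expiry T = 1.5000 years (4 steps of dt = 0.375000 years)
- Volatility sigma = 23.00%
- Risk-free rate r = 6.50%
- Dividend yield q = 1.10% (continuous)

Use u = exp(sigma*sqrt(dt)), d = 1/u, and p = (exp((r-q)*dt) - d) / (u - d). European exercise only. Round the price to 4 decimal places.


Answer: Price = V(0,0) = 6.4638

Derivation:
dt = T/N = 0.375000
u = exp(sigma*sqrt(dt)) = 1.151247; d = 1/u = 0.868623
p = (exp((r-q)*dt) - d) / (u - d) = 0.537227
Discount per step: exp(-r*dt) = 0.975920
Stock lattice S(k, i) with i counting down-moves:
  k=0: S(0,0) = 45.6300
  k=1: S(1,0) = 52.5314; S(1,1) = 39.6353
  k=2: S(2,0) = 60.4766; S(2,1) = 45.6300; S(2,2) = 34.4281
  k=3: S(3,0) = 69.6235; S(3,1) = 52.5314; S(3,2) = 39.6353; S(3,3) = 29.9051
  k=4: S(4,0) = 80.1539; S(4,1) = 60.4766; S(4,2) = 45.6300; S(4,3) = 34.4281; S(4,4) = 25.9763
Terminal payoffs V(N, i) = max(S_T - K, 0):
  V(4,0) = 34.493860; V(4,1) = 14.816612; V(4,2) = 0.000000; V(4,3) = 0.000000; V(4,4) = 0.000000
Backward induction: V(k, i) = exp(-r*dt) * [p * V(k+1, i) + (1-p) * V(k+1, i+1)].
  V(3,0) = exp(-r*dt) * [p*34.493860 + (1-p)*14.816612] = 24.776418
  V(3,1) = exp(-r*dt) * [p*14.816612 + (1-p)*0.000000] = 7.768209
  V(3,2) = exp(-r*dt) * [p*0.000000 + (1-p)*0.000000] = 0.000000
  V(3,3) = exp(-r*dt) * [p*0.000000 + (1-p)*0.000000] = 0.000000
  V(2,0) = exp(-r*dt) * [p*24.776418 + (1-p)*7.768209] = 16.498391
  V(2,1) = exp(-r*dt) * [p*7.768209 + (1-p)*0.000000] = 4.072799
  V(2,2) = exp(-r*dt) * [p*0.000000 + (1-p)*0.000000] = 0.000000
  V(1,0) = exp(-r*dt) * [p*16.498391 + (1-p)*4.072799] = 10.489344
  V(1,1) = exp(-r*dt) * [p*4.072799 + (1-p)*0.000000] = 2.135330
  V(0,0) = exp(-r*dt) * [p*10.489344 + (1-p)*2.135330] = 6.463841


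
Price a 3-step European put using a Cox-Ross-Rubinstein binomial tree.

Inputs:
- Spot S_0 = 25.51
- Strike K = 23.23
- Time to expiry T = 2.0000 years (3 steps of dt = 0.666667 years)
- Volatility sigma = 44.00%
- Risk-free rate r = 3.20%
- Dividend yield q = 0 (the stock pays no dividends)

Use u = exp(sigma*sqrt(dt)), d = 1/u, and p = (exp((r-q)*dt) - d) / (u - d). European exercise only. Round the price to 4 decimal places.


dt = T/N = 0.666667
u = exp(sigma*sqrt(dt)) = 1.432267; d = 1/u = 0.698194
p = (exp((r-q)*dt) - d) / (u - d) = 0.440513
Discount per step: exp(-r*dt) = 0.978893
Stock lattice S(k, i) with i counting down-moves:
  k=0: S(0,0) = 25.5100
  k=1: S(1,0) = 36.5371; S(1,1) = 17.8109
  k=2: S(2,0) = 52.3309; S(2,1) = 25.5100; S(2,2) = 12.4355
  k=3: S(3,0) = 74.9519; S(3,1) = 36.5371; S(3,2) = 17.8109; S(3,3) = 8.6824
Terminal payoffs V(N, i) = max(K - S_T, 0):
  V(3,0) = 0.000000; V(3,1) = 0.000000; V(3,2) = 5.419075; V(3,3) = 14.547626
Backward induction: V(k, i) = exp(-r*dt) * [p * V(k+1, i) + (1-p) * V(k+1, i+1)].
  V(2,0) = exp(-r*dt) * [p*0.000000 + (1-p)*0.000000] = 0.000000
  V(2,1) = exp(-r*dt) * [p*0.000000 + (1-p)*5.419075] = 2.967907
  V(2,2) = exp(-r*dt) * [p*5.419075 + (1-p)*14.547626] = 10.304197
  V(1,0) = exp(-r*dt) * [p*0.000000 + (1-p)*2.967907] = 1.625457
  V(1,1) = exp(-r*dt) * [p*2.967907 + (1-p)*10.304197] = 6.923186
  V(0,0) = exp(-r*dt) * [p*1.625457 + (1-p)*6.923186] = 4.492596

Answer: Price = V(0,0) = 4.4926


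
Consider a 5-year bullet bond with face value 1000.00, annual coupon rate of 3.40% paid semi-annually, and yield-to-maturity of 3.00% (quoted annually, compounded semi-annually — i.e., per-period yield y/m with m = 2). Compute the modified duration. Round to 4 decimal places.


Answer: Modified duration = 4.5756

Derivation:
Coupon per period c = face * coupon_rate / m = 17.000000
Periods per year m = 2; per-period yield y/m = 0.015000
Number of cashflows N = 10
Cashflows (t years, CF_t, discount factor 1/(1+y/m)^(m*t), PV):
  t = 0.5000: CF_t = 17.000000, DF = 0.985222, PV = 16.748768
  t = 1.0000: CF_t = 17.000000, DF = 0.970662, PV = 16.501250
  t = 1.5000: CF_t = 17.000000, DF = 0.956317, PV = 16.257389
  t = 2.0000: CF_t = 17.000000, DF = 0.942184, PV = 16.017132
  t = 2.5000: CF_t = 17.000000, DF = 0.928260, PV = 15.780426
  t = 3.0000: CF_t = 17.000000, DF = 0.914542, PV = 15.547217
  t = 3.5000: CF_t = 17.000000, DF = 0.901027, PV = 15.317455
  t = 4.0000: CF_t = 17.000000, DF = 0.887711, PV = 15.091089
  t = 4.5000: CF_t = 17.000000, DF = 0.874592, PV = 14.868068
  t = 5.0000: CF_t = 1017.000000, DF = 0.861667, PV = 876.315575
Price P = sum_t PV_t = 1018.444369
First compute Macaulay numerator sum_t t * PV_t:
  t * PV_t at t = 0.5000: 8.374384
  t * PV_t at t = 1.0000: 16.501250
  t * PV_t at t = 1.5000: 24.386083
  t * PV_t at t = 2.0000: 32.034264
  t * PV_t at t = 2.5000: 39.451064
  t * PV_t at t = 3.0000: 46.641652
  t * PV_t at t = 3.5000: 53.611094
  t * PV_t at t = 4.0000: 60.364356
  t * PV_t at t = 4.5000: 66.906306
  t * PV_t at t = 5.0000: 4381.577873
Macaulay duration D = 4729.848327 / 1018.444369 = 4.644189
Modified duration = D / (1 + y/m) = 4.644189 / (1 + 0.015000) = 4.575556


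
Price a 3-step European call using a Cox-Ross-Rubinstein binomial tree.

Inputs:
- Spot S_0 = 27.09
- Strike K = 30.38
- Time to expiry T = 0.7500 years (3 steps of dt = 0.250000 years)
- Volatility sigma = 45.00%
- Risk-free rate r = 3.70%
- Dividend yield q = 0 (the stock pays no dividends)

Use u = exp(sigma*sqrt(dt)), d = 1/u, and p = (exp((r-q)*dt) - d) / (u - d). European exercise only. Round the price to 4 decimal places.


Answer: Price = V(0,0) = 3.4196

Derivation:
dt = T/N = 0.250000
u = exp(sigma*sqrt(dt)) = 1.252323; d = 1/u = 0.798516
p = (exp((r-q)*dt) - d) / (u - d) = 0.464464
Discount per step: exp(-r*dt) = 0.990793
Stock lattice S(k, i) with i counting down-moves:
  k=0: S(0,0) = 27.0900
  k=1: S(1,0) = 33.9254; S(1,1) = 21.6318
  k=2: S(2,0) = 42.4856; S(2,1) = 27.0900; S(2,2) = 17.2733
  k=3: S(3,0) = 53.2057; S(3,1) = 33.9254; S(3,2) = 21.6318; S(3,3) = 13.7930
Terminal payoffs V(N, i) = max(S_T - K, 0):
  V(3,0) = 22.825653; V(3,1) = 3.545422; V(3,2) = 0.000000; V(3,3) = 0.000000
Backward induction: V(k, i) = exp(-r*dt) * [p * V(k+1, i) + (1-p) * V(k+1, i+1)].
  V(2,0) = exp(-r*dt) * [p*22.825653 + (1-p)*3.545422] = 12.385296
  V(2,1) = exp(-r*dt) * [p*3.545422 + (1-p)*0.000000] = 1.631558
  V(2,2) = exp(-r*dt) * [p*0.000000 + (1-p)*0.000000] = 0.000000
  V(1,0) = exp(-r*dt) * [p*12.385296 + (1-p)*1.631558] = 6.565270
  V(1,1) = exp(-r*dt) * [p*1.631558 + (1-p)*0.000000] = 0.750823
  V(0,0) = exp(-r*dt) * [p*6.565270 + (1-p)*0.750823] = 3.419645


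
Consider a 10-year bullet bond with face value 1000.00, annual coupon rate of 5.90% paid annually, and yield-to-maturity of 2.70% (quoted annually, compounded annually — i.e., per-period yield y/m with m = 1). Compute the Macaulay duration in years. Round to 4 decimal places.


Coupon per period c = face * coupon_rate / m = 59.000000
Periods per year m = 1; per-period yield y/m = 0.027000
Number of cashflows N = 10
Cashflows (t years, CF_t, discount factor 1/(1+y/m)^(m*t), PV):
  t = 1.0000: CF_t = 59.000000, DF = 0.973710, PV = 57.448880
  t = 2.0000: CF_t = 59.000000, DF = 0.948111, PV = 55.938540
  t = 3.0000: CF_t = 59.000000, DF = 0.923185, PV = 54.467906
  t = 4.0000: CF_t = 59.000000, DF = 0.898914, PV = 53.035936
  t = 5.0000: CF_t = 59.000000, DF = 0.875282, PV = 51.641612
  t = 6.0000: CF_t = 59.000000, DF = 0.852270, PV = 50.283946
  t = 7.0000: CF_t = 59.000000, DF = 0.829864, PV = 48.961973
  t = 8.0000: CF_t = 59.000000, DF = 0.808047, PV = 47.674754
  t = 9.0000: CF_t = 59.000000, DF = 0.786803, PV = 46.421377
  t = 10.0000: CF_t = 1059.000000, DF = 0.766118, PV = 811.318771
Price P = sum_t PV_t = 1277.193695
Macaulay numerator sum_t t * PV_t:
  t * PV_t at t = 1.0000: 57.448880
  t * PV_t at t = 2.0000: 111.877079
  t * PV_t at t = 3.0000: 163.403719
  t * PV_t at t = 4.0000: 212.143744
  t * PV_t at t = 5.0000: 258.208062
  t * PV_t at t = 6.0000: 301.703675
  t * PV_t at t = 7.0000: 342.733808
  t * PV_t at t = 8.0000: 381.398034
  t * PV_t at t = 9.0000: 417.792393
  t * PV_t at t = 10.0000: 8113.187711
Macaulay duration D = (sum_t t * PV_t) / P = 10359.897105 / 1277.193695 = 8.111453

Answer: Macaulay duration = 8.1115 years


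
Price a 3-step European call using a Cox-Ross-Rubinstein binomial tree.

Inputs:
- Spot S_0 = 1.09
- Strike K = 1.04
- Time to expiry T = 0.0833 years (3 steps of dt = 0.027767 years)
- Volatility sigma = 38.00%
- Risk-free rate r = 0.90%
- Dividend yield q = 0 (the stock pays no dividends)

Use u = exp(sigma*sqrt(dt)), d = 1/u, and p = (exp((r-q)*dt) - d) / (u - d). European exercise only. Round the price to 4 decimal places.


dt = T/N = 0.027767
u = exp(sigma*sqrt(dt)) = 1.065368; d = 1/u = 0.938642
p = (exp((r-q)*dt) - d) / (u - d) = 0.486147
Discount per step: exp(-r*dt) = 0.999750
Stock lattice S(k, i) with i counting down-moves:
  k=0: S(0,0) = 1.0900
  k=1: S(1,0) = 1.1613; S(1,1) = 1.0231
  k=2: S(2,0) = 1.2372; S(2,1) = 1.0900; S(2,2) = 0.9603
  k=3: S(3,0) = 1.3180; S(3,1) = 1.1613; S(3,2) = 1.0231; S(3,3) = 0.9014
Terminal payoffs V(N, i) = max(S_T - K, 0):
  V(3,0) = 0.278032; V(3,1) = 0.121252; V(3,2) = 0.000000; V(3,3) = 0.000000
Backward induction: V(k, i) = exp(-r*dt) * [p * V(k+1, i) + (1-p) * V(k+1, i+1)].
  V(2,0) = exp(-r*dt) * [p*0.278032 + (1-p)*0.121252] = 0.197421
  V(2,1) = exp(-r*dt) * [p*0.121252 + (1-p)*0.000000] = 0.058931
  V(2,2) = exp(-r*dt) * [p*0.000000 + (1-p)*0.000000] = 0.000000
  V(1,0) = exp(-r*dt) * [p*0.197421 + (1-p)*0.058931] = 0.126226
  V(1,1) = exp(-r*dt) * [p*0.058931 + (1-p)*0.000000] = 0.028642
  V(0,0) = exp(-r*dt) * [p*0.126226 + (1-p)*0.028642] = 0.076063

Answer: Price = V(0,0) = 0.0761


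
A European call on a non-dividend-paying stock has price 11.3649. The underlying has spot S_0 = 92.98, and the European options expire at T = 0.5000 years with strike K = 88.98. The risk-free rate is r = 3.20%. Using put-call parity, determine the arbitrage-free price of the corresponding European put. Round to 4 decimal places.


Put-call parity: C - P = S_0 * exp(-qT) - K * exp(-rT).
S_0 * exp(-qT) = 92.9800 * 1.00000000 = 92.98000000
K * exp(-rT) = 88.9800 * 0.98412732 = 87.56764894
P = C - S*exp(-qT) + K*exp(-rT)
P = 11.3649 - 92.98000000 + 87.56764894 = 5.9525

Answer: Put price = 5.9525


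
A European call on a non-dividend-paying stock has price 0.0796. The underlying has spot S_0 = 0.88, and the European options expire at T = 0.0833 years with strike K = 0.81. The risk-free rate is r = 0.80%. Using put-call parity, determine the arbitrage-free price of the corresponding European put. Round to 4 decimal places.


Answer: Put price = 0.0091

Derivation:
Put-call parity: C - P = S_0 * exp(-qT) - K * exp(-rT).
S_0 * exp(-qT) = 0.8800 * 1.00000000 = 0.88000000
K * exp(-rT) = 0.8100 * 0.99933382 = 0.80946040
P = C - S*exp(-qT) + K*exp(-rT)
P = 0.0796 - 0.88000000 + 0.80946040 = 0.0091


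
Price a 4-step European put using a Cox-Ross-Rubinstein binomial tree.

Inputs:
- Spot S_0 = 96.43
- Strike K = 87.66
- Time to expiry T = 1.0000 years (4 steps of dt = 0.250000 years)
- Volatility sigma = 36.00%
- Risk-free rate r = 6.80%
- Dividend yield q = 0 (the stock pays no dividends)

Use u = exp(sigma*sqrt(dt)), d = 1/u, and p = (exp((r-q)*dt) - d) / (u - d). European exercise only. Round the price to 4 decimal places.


dt = T/N = 0.250000
u = exp(sigma*sqrt(dt)) = 1.197217; d = 1/u = 0.835270
p = (exp((r-q)*dt) - d) / (u - d) = 0.502491
Discount per step: exp(-r*dt) = 0.983144
Stock lattice S(k, i) with i counting down-moves:
  k=0: S(0,0) = 96.4300
  k=1: S(1,0) = 115.4477; S(1,1) = 80.5451
  k=2: S(2,0) = 138.2160; S(2,1) = 96.4300; S(2,2) = 67.2769
  k=3: S(3,0) = 165.4745; S(3,1) = 115.4477; S(3,2) = 80.5451; S(3,3) = 56.1944
  k=4: S(4,0) = 198.1090; S(4,1) = 138.2160; S(4,2) = 96.4300; S(4,3) = 67.2769; S(4,4) = 46.9375
Terminal payoffs V(N, i) = max(K - S_T, 0):
  V(4,0) = 0.000000; V(4,1) = 0.000000; V(4,2) = 0.000000; V(4,3) = 20.383072; V(4,4) = 40.722480
Backward induction: V(k, i) = exp(-r*dt) * [p * V(k+1, i) + (1-p) * V(k+1, i+1)].
  V(3,0) = exp(-r*dt) * [p*0.000000 + (1-p)*0.000000] = 0.000000
  V(3,1) = exp(-r*dt) * [p*0.000000 + (1-p)*0.000000] = 0.000000
  V(3,2) = exp(-r*dt) * [p*0.000000 + (1-p)*20.383072] = 9.969830
  V(3,3) = exp(-r*dt) * [p*20.383072 + (1-p)*40.722480] = 29.987961
  V(2,0) = exp(-r*dt) * [p*0.000000 + (1-p)*0.000000] = 0.000000
  V(2,1) = exp(-r*dt) * [p*0.000000 + (1-p)*9.969830] = 4.876474
  V(2,2) = exp(-r*dt) * [p*9.969830 + (1-p)*29.987961] = 19.593105
  V(1,0) = exp(-r*dt) * [p*0.000000 + (1-p)*4.876474] = 2.385196
  V(1,1) = exp(-r*dt) * [p*4.876474 + (1-p)*19.593105] = 11.992517
  V(0,0) = exp(-r*dt) * [p*2.385196 + (1-p)*11.992517] = 7.044152

Answer: Price = V(0,0) = 7.0442


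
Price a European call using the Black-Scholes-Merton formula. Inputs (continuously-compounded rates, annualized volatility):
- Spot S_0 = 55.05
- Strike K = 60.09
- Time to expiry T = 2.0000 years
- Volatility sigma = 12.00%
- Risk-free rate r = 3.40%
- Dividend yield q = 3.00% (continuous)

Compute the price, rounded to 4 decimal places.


d1 = (ln(S/K) + (r - q + 0.5*sigma^2) * T) / (sigma * sqrt(T)) = -0.38420397
d2 = d1 - sigma * sqrt(T) = -0.55390959
exp(-rT) = 0.93426047; exp(-qT) = 0.94176453
C = S_0 * exp(-qT) * N(d1) - K * exp(-rT) * N(d2)
N(d1) = 0.35041364; N(d2) = 0.28982036
C = 55.0500 * 0.94176453 * 0.35041364 - 60.0900 * 0.93426047 * 0.28982036 = 1.8965

Answer: Price = 1.8965


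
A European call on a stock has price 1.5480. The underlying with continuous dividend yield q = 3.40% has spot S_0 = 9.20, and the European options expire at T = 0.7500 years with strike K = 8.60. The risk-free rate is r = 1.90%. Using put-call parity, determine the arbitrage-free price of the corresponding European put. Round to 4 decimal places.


Put-call parity: C - P = S_0 * exp(-qT) - K * exp(-rT).
S_0 * exp(-qT) = 9.2000 * 0.97482238 = 8.96836589
K * exp(-rT) = 8.6000 * 0.98585105 = 8.47831904
P = C - S*exp(-qT) + K*exp(-rT)
P = 1.5480 - 8.96836589 + 8.47831904 = 1.0580

Answer: Put price = 1.0580


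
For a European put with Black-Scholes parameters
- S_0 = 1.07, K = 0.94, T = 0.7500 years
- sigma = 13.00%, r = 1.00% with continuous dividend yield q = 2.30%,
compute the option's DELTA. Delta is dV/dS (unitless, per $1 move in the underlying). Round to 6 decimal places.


d1 = 1.1202509555; d2 = 1.0076676530
phi(d1) = 0.2130092611; exp(-qT) = 0.9828979294; exp(-rT) = 0.9925280548
N(-d1) = 0.1313034177
Delta = -exp(-qT) * N(-d1) = -0.9828979294 * 0.1313034177 = -0.129058

Answer: Delta = -0.129058


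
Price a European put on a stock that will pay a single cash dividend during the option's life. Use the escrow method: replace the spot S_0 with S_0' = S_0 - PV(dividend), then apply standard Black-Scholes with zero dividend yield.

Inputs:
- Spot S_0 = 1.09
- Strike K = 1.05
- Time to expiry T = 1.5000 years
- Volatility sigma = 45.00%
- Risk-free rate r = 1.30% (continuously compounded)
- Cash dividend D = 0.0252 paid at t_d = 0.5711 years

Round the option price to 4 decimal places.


Answer: Price = 0.2102

Derivation:
PV(D) = D * exp(-r * t_d) = 0.0252 * 0.99260319 = 0.02501360
S_0' = S_0 - PV(D) = 1.0900 - 0.02501360 = 1.06498640
d1 = (ln(S_0'/K) + (r + sigma^2/2)*T) / (sigma*sqrt(T)) = 0.33666307
d2 = d1 - sigma*sqrt(T) = -0.21447212
exp(-rT) = 0.98068890
N(-d1) = 0.36818545; N(-d2) = 0.58491055
P = K * exp(-rT) * N(-d2) - S_0' * N(-d1) = 1.0500 * 0.98068890 * 0.58491055 - 1.06498640 * 0.36818545 = 0.2102


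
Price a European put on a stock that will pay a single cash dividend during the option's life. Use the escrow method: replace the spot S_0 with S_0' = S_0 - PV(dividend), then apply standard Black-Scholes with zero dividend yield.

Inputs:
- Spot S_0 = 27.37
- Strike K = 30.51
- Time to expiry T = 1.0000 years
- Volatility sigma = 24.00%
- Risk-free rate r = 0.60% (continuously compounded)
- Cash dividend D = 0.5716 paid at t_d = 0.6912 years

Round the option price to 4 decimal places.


Answer: Price = 4.8436

Derivation:
PV(D) = D * exp(-r * t_d) = 0.5716 * 0.99586139 = 0.56923437
S_0' = S_0 - PV(D) = 27.3700 - 0.56923437 = 26.80076563
d1 = (ln(S_0'/K) + (r + sigma^2/2)*T) / (sigma*sqrt(T)) = -0.39510018
d2 = d1 - sigma*sqrt(T) = -0.63510018
exp(-rT) = 0.99401796
N(-d1) = 0.65361552; N(-d2) = 0.73731846
P = K * exp(-rT) * N(-d2) - S_0' * N(-d1) = 30.5100 * 0.99401796 * 0.73731846 - 26.80076563 * 0.65361552 = 4.8436


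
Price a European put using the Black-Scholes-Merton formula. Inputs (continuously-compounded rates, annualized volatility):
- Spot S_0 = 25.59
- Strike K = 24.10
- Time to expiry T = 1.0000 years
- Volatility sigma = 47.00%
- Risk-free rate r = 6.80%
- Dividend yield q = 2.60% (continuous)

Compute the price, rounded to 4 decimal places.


Answer: Price = 3.3004

Derivation:
d1 = (ln(S/K) + (r - q + 0.5*sigma^2) * T) / (sigma * sqrt(T)) = 0.45199960
d2 = d1 - sigma * sqrt(T) = -0.01800040
exp(-rT) = 0.93426047; exp(-qT) = 0.97433509
P = K * exp(-rT) * N(-d2) - S_0 * exp(-qT) * N(-d1)
N(-d1) = 0.32563464; N(-d2) = 0.50718073
P = 24.1000 * 0.93426047 * 0.50718073 - 25.5900 * 0.97433509 * 0.32563464 = 3.3004


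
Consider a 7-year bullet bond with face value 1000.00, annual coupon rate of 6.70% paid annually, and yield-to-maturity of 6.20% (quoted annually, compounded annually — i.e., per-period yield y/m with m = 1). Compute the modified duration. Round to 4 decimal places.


Answer: Modified duration = 5.4889

Derivation:
Coupon per period c = face * coupon_rate / m = 67.000000
Periods per year m = 1; per-period yield y/m = 0.062000
Number of cashflows N = 7
Cashflows (t years, CF_t, discount factor 1/(1+y/m)^(m*t), PV):
  t = 1.0000: CF_t = 67.000000, DF = 0.941620, PV = 63.088512
  t = 2.0000: CF_t = 67.000000, DF = 0.886647, PV = 59.405379
  t = 3.0000: CF_t = 67.000000, DF = 0.834885, PV = 55.937268
  t = 4.0000: CF_t = 67.000000, DF = 0.786144, PV = 52.671627
  t = 5.0000: CF_t = 67.000000, DF = 0.740248, PV = 49.596636
  t = 6.0000: CF_t = 67.000000, DF = 0.697032, PV = 46.701164
  t = 7.0000: CF_t = 1067.000000, DF = 0.656339, PV = 700.313990
Price P = sum_t PV_t = 1027.714576
First compute Macaulay numerator sum_t t * PV_t:
  t * PV_t at t = 1.0000: 63.088512
  t * PV_t at t = 2.0000: 118.810758
  t * PV_t at t = 3.0000: 167.811804
  t * PV_t at t = 4.0000: 210.686509
  t * PV_t at t = 5.0000: 247.983179
  t * PV_t at t = 6.0000: 280.206982
  t * PV_t at t = 7.0000: 4902.197930
Macaulay duration D = 5990.785674 / 1027.714576 = 5.829231
Modified duration = D / (1 + y/m) = 5.829231 / (1 + 0.062000) = 5.488918


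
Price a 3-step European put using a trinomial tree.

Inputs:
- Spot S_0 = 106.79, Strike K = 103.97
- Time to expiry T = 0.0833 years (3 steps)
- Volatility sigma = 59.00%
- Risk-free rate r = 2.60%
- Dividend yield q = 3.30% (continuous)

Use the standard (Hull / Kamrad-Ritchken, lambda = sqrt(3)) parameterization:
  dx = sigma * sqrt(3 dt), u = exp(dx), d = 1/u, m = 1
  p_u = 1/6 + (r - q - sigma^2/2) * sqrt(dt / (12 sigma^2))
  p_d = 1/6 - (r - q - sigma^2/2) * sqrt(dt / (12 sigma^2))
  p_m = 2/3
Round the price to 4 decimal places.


dt = T/N = 0.027767; dx = sigma*sqrt(3*dt) = 0.170284
u = exp(dx) = 1.185642; d = 1/u = 0.843425
p_u = 0.151906, p_m = 0.666667, p_d = 0.181428
Discount per step: exp(-r*dt) = 0.999278
Stock lattice S(k, j) with j the centered position index:
  k=0: S(0,+0) = 106.7900
  k=1: S(1,-1) = 90.0694; S(1,+0) = 106.7900; S(1,+1) = 126.6147
  k=2: S(2,-2) = 75.9668; S(2,-1) = 90.0694; S(2,+0) = 106.7900; S(2,+1) = 126.6147; S(2,+2) = 150.1197
  k=3: S(3,-3) = 64.0723; S(3,-2) = 75.9668; S(3,-1) = 90.0694; S(3,+0) = 106.7900; S(3,+1) = 126.6147; S(3,+2) = 150.1197; S(3,+3) = 177.9882
Terminal payoffs V(N, j) = max(K - S_T, 0):
  V(3,-3) = 39.897740; V(3,-2) = 28.003248; V(3,-1) = 13.900641; V(3,+0) = 0.000000; V(3,+1) = 0.000000; V(3,+2) = 0.000000; V(3,+3) = 0.000000
Backward induction: V(k, j) = exp(-r*dt) * [p_u * V(k+1, j+1) + p_m * V(k+1, j) + p_d * V(k+1, j-1)]
  V(2,-2) = exp(-r*dt) * [p_u*13.900641 + p_m*28.003248 + p_d*39.897740] = 27.998754
  V(2,-1) = exp(-r*dt) * [p_u*0.000000 + p_m*13.900641 + p_d*28.003248] = 14.337306
  V(2,+0) = exp(-r*dt) * [p_u*0.000000 + p_m*0.000000 + p_d*13.900641] = 2.520142
  V(2,+1) = exp(-r*dt) * [p_u*0.000000 + p_m*0.000000 + p_d*0.000000] = 0.000000
  V(2,+2) = exp(-r*dt) * [p_u*0.000000 + p_m*0.000000 + p_d*0.000000] = 0.000000
  V(1,-1) = exp(-r*dt) * [p_u*2.520142 + p_m*14.337306 + p_d*27.998754] = 15.009938
  V(1,+0) = exp(-r*dt) * [p_u*0.000000 + p_m*2.520142 + p_d*14.337306] = 4.278190
  V(1,+1) = exp(-r*dt) * [p_u*0.000000 + p_m*0.000000 + p_d*2.520142] = 0.456894
  V(0,+0) = exp(-r*dt) * [p_u*0.456894 + p_m*4.278190 + p_d*15.009938] = 5.640677

Answer: Price = V(0,0) = 5.6407


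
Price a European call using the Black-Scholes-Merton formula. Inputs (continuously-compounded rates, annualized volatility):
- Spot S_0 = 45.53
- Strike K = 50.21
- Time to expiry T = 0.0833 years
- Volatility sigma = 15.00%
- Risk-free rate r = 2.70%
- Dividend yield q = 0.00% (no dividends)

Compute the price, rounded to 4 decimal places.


d1 = (ln(S/K) + (r - q + 0.5*sigma^2) * T) / (sigma * sqrt(T)) = -2.18643639
d2 = d1 - sigma * sqrt(T) = -2.22972899
exp(-rT) = 0.99775343; exp(-qT) = 1.00000000
C = S_0 * exp(-qT) * N(d1) - K * exp(-rT) * N(d2)
N(d1) = 0.01439185; N(d2) = 0.01288272
C = 45.5300 * 1.00000000 * 0.01439185 - 50.2100 * 0.99775343 * 0.01288272 = 0.0099

Answer: Price = 0.0099


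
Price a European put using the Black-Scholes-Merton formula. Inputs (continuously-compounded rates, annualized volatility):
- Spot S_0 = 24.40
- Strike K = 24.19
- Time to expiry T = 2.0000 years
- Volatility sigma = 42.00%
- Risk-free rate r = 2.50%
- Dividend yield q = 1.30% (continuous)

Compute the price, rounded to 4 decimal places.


Answer: Price = 5.0888

Derivation:
d1 = (ln(S/K) + (r - q + 0.5*sigma^2) * T) / (sigma * sqrt(T)) = 0.35194356
d2 = d1 - sigma * sqrt(T) = -0.24202614
exp(-rT) = 0.95122942; exp(-qT) = 0.97433509
P = K * exp(-rT) * N(-d2) - S_0 * exp(-qT) * N(-d1)
N(-d1) = 0.36244030; N(-d2) = 0.59562005
P = 24.1900 * 0.95122942 * 0.59562005 - 24.4000 * 0.97433509 * 0.36244030 = 5.0888


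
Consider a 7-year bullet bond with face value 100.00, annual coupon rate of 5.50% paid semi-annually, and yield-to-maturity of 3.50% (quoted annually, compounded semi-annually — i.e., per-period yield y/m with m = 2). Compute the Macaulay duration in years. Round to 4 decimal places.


Answer: Macaulay duration = 5.9771 years

Derivation:
Coupon per period c = face * coupon_rate / m = 2.750000
Periods per year m = 2; per-period yield y/m = 0.017500
Number of cashflows N = 14
Cashflows (t years, CF_t, discount factor 1/(1+y/m)^(m*t), PV):
  t = 0.5000: CF_t = 2.750000, DF = 0.982801, PV = 2.702703
  t = 1.0000: CF_t = 2.750000, DF = 0.965898, PV = 2.656219
  t = 1.5000: CF_t = 2.750000, DF = 0.949285, PV = 2.610535
  t = 2.0000: CF_t = 2.750000, DF = 0.932959, PV = 2.565636
  t = 2.5000: CF_t = 2.750000, DF = 0.916913, PV = 2.521509
  t = 3.0000: CF_t = 2.750000, DF = 0.901143, PV = 2.478142
  t = 3.5000: CF_t = 2.750000, DF = 0.885644, PV = 2.435520
  t = 4.0000: CF_t = 2.750000, DF = 0.870412, PV = 2.393632
  t = 4.5000: CF_t = 2.750000, DF = 0.855441, PV = 2.352464
  t = 5.0000: CF_t = 2.750000, DF = 0.840729, PV = 2.312004
  t = 5.5000: CF_t = 2.750000, DF = 0.826269, PV = 2.272239
  t = 6.0000: CF_t = 2.750000, DF = 0.812058, PV = 2.233159
  t = 6.5000: CF_t = 2.750000, DF = 0.798091, PV = 2.194751
  t = 7.0000: CF_t = 102.750000, DF = 0.784365, PV = 80.593493
Price P = sum_t PV_t = 112.322006
Macaulay numerator sum_t t * PV_t:
  t * PV_t at t = 0.5000: 1.351351
  t * PV_t at t = 1.0000: 2.656219
  t * PV_t at t = 1.5000: 3.915802
  t * PV_t at t = 2.0000: 5.131272
  t * PV_t at t = 2.5000: 6.303774
  t * PV_t at t = 3.0000: 7.434426
  t * PV_t at t = 3.5000: 8.524321
  t * PV_t at t = 4.0000: 9.574527
  t * PV_t at t = 4.5000: 10.586087
  t * PV_t at t = 5.0000: 11.560018
  t * PV_t at t = 5.5000: 12.497317
  t * PV_t at t = 6.0000: 13.398955
  t * PV_t at t = 6.5000: 14.265882
  t * PV_t at t = 7.0000: 564.154452
Macaulay duration D = (sum_t t * PV_t) / P = 671.354403 / 112.322006 = 5.977051


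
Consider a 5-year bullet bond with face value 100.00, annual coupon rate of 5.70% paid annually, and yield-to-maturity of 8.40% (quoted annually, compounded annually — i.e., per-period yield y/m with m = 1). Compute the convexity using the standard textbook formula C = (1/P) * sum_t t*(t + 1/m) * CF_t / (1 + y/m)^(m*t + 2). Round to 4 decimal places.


Coupon per period c = face * coupon_rate / m = 5.700000
Periods per year m = 1; per-period yield y/m = 0.084000
Number of cashflows N = 5
Cashflows (t years, CF_t, discount factor 1/(1+y/m)^(m*t), PV):
  t = 1.0000: CF_t = 5.700000, DF = 0.922509, PV = 5.258303
  t = 2.0000: CF_t = 5.700000, DF = 0.851023, PV = 4.850833
  t = 3.0000: CF_t = 5.700000, DF = 0.785077, PV = 4.474938
  t = 4.0000: CF_t = 5.700000, DF = 0.724241, PV = 4.128171
  t = 5.0000: CF_t = 105.700000, DF = 0.668119, PV = 70.620140
Price P = sum_t PV_t = 89.332385
Convexity numerator sum_t t*(t + 1/m) * CF_t / (1+y/m)^(m*t + 2):
  t = 1.0000: term = 8.949876
  t = 2.0000: term = 24.769029
  t = 3.0000: term = 45.699315
  t = 4.0000: term = 70.263400
  t = 5.0000: term = 1802.981484
Convexity = (1/P) * sum = 1952.663103 / 89.332385 = 21.858401

Answer: Convexity = 21.8584


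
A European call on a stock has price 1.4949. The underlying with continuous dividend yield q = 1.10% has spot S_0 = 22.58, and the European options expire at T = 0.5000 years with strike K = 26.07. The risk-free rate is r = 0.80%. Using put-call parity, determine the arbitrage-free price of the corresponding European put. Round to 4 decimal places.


Put-call parity: C - P = S_0 * exp(-qT) - K * exp(-rT).
S_0 * exp(-qT) = 22.5800 * 0.99451510 = 22.45615090
K * exp(-rT) = 26.0700 * 0.99600799 = 25.96592828
P = C - S*exp(-qT) + K*exp(-rT)
P = 1.4949 - 22.45615090 + 25.96592828 = 5.0047

Answer: Put price = 5.0047


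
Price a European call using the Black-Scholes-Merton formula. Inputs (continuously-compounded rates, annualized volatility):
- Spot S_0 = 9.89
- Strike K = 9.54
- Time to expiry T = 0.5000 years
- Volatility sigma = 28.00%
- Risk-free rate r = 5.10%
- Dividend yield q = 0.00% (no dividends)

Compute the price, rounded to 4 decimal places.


d1 = (ln(S/K) + (r - q + 0.5*sigma^2) * T) / (sigma * sqrt(T)) = 0.40977171
d2 = d1 - sigma * sqrt(T) = 0.21178182
exp(-rT) = 0.97482238; exp(-qT) = 1.00000000
C = S_0 * exp(-qT) * N(d1) - K * exp(-rT) * N(d2)
N(d1) = 0.65901329; N(d2) = 0.58386137
C = 9.8900 * 1.00000000 * 0.65901329 - 9.5400 * 0.97482238 * 0.58386137 = 1.0878

Answer: Price = 1.0878


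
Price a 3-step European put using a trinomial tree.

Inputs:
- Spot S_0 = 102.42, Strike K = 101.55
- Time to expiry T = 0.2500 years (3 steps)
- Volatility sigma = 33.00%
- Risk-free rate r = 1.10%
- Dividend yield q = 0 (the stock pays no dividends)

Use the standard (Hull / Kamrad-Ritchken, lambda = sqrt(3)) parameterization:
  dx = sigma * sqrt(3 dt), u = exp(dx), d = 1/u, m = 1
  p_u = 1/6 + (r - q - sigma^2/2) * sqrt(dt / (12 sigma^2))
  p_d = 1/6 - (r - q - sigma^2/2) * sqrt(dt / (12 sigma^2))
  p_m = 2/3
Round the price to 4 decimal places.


Answer: Price = V(0,0) = 5.6662

Derivation:
dt = T/N = 0.083333; dx = sigma*sqrt(3*dt) = 0.165000
u = exp(dx) = 1.179393; d = 1/u = 0.847894
p_u = 0.155694, p_m = 0.666667, p_d = 0.177639
Discount per step: exp(-r*dt) = 0.999084
Stock lattice S(k, j) with j the centered position index:
  k=0: S(0,+0) = 102.4200
  k=1: S(1,-1) = 86.8413; S(1,+0) = 102.4200; S(1,+1) = 120.7934
  k=2: S(2,-2) = 73.6322; S(2,-1) = 86.8413; S(2,+0) = 102.4200; S(2,+1) = 120.7934; S(2,+2) = 142.4630
  k=3: S(3,-3) = 62.4323; S(3,-2) = 73.6322; S(3,-1) = 86.8413; S(3,+0) = 102.4200; S(3,+1) = 120.7934; S(3,+2) = 142.4630; S(3,+3) = 168.0198
Terminal payoffs V(N, j) = max(K - S_T, 0):
  V(3,-3) = 39.117748; V(3,-2) = 27.917831; V(3,-1) = 14.708727; V(3,+0) = 0.000000; V(3,+1) = 0.000000; V(3,+2) = 0.000000; V(3,+3) = 0.000000
Backward induction: V(k, j) = exp(-r*dt) * [p_u * V(k+1, j+1) + p_m * V(k+1, j) + p_d * V(k+1, j-1)]
  V(2,-2) = exp(-r*dt) * [p_u*14.708727 + p_m*27.917831 + p_d*39.117748] = 27.825270
  V(2,-1) = exp(-r*dt) * [p_u*0.000000 + p_m*14.708727 + p_d*27.917831] = 14.751582
  V(2,+0) = exp(-r*dt) * [p_u*0.000000 + p_m*0.000000 + p_d*14.708727] = 2.610448
  V(2,+1) = exp(-r*dt) * [p_u*0.000000 + p_m*0.000000 + p_d*0.000000] = 0.000000
  V(2,+2) = exp(-r*dt) * [p_u*0.000000 + p_m*0.000000 + p_d*0.000000] = 0.000000
  V(1,-1) = exp(-r*dt) * [p_u*2.610448 + p_m*14.751582 + p_d*27.825270] = 15.169758
  V(1,+0) = exp(-r*dt) * [p_u*0.000000 + p_m*2.610448 + p_d*14.751582] = 4.356758
  V(1,+1) = exp(-r*dt) * [p_u*0.000000 + p_m*0.000000 + p_d*2.610448] = 0.463292
  V(0,+0) = exp(-r*dt) * [p_u*0.463292 + p_m*4.356758 + p_d*15.169758] = 5.666180


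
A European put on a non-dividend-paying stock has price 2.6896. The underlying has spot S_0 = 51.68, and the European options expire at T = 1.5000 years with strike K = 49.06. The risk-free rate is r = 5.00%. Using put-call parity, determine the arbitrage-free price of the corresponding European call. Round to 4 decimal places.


Answer: Call price = 8.8545

Derivation:
Put-call parity: C - P = S_0 * exp(-qT) - K * exp(-rT).
S_0 * exp(-qT) = 51.6800 * 1.00000000 = 51.68000000
K * exp(-rT) = 49.0600 * 0.92774349 = 45.51509544
C = P + S*exp(-qT) - K*exp(-rT)
C = 2.6896 + 51.68000000 - 45.51509544 = 8.8545


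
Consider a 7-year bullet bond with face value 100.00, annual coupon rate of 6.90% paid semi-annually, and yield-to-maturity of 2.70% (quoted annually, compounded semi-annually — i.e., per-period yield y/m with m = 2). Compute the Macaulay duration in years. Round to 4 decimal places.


Answer: Macaulay duration = 5.8397 years

Derivation:
Coupon per period c = face * coupon_rate / m = 3.450000
Periods per year m = 2; per-period yield y/m = 0.013500
Number of cashflows N = 14
Cashflows (t years, CF_t, discount factor 1/(1+y/m)^(m*t), PV):
  t = 0.5000: CF_t = 3.450000, DF = 0.986680, PV = 3.404045
  t = 1.0000: CF_t = 3.450000, DF = 0.973537, PV = 3.358703
  t = 1.5000: CF_t = 3.450000, DF = 0.960569, PV = 3.313964
  t = 2.0000: CF_t = 3.450000, DF = 0.947774, PV = 3.269822
  t = 2.5000: CF_t = 3.450000, DF = 0.935150, PV = 3.226267
  t = 3.0000: CF_t = 3.450000, DF = 0.922694, PV = 3.183293
  t = 3.5000: CF_t = 3.450000, DF = 0.910403, PV = 3.140891
  t = 4.0000: CF_t = 3.450000, DF = 0.898276, PV = 3.099053
  t = 4.5000: CF_t = 3.450000, DF = 0.886311, PV = 3.057774
  t = 5.0000: CF_t = 3.450000, DF = 0.874505, PV = 3.017043
  t = 5.5000: CF_t = 3.450000, DF = 0.862857, PV = 2.976856
  t = 6.0000: CF_t = 3.450000, DF = 0.851363, PV = 2.937204
  t = 6.5000: CF_t = 3.450000, DF = 0.840023, PV = 2.898080
  t = 7.0000: CF_t = 103.450000, DF = 0.828834, PV = 85.742857
Price P = sum_t PV_t = 126.625852
Macaulay numerator sum_t t * PV_t:
  t * PV_t at t = 0.5000: 1.702023
  t * PV_t at t = 1.0000: 3.358703
  t * PV_t at t = 1.5000: 4.970947
  t * PV_t at t = 2.0000: 6.539644
  t * PV_t at t = 2.5000: 8.065668
  t * PV_t at t = 3.0000: 9.549878
  t * PV_t at t = 3.5000: 10.993117
  t * PV_t at t = 4.0000: 12.396214
  t * PV_t at t = 4.5000: 13.759981
  t * PV_t at t = 5.0000: 15.085217
  t * PV_t at t = 5.5000: 16.372707
  t * PV_t at t = 6.0000: 17.623222
  t * PV_t at t = 6.5000: 18.837517
  t * PV_t at t = 7.0000: 600.200002
Macaulay duration D = (sum_t t * PV_t) / P = 739.454840 / 126.625852 = 5.839683


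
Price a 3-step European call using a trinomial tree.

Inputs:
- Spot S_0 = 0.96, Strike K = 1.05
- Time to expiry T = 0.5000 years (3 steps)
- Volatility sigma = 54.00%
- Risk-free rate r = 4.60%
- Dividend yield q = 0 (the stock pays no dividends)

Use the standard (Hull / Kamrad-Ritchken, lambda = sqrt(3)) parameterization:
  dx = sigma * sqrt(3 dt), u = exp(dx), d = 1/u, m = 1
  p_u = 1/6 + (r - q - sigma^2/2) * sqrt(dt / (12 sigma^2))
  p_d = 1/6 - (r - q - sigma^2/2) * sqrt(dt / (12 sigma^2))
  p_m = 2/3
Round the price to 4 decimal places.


dt = T/N = 0.166667; dx = sigma*sqrt(3*dt) = 0.381838
u = exp(dx) = 1.464974; d = 1/u = 0.682606
p_u = 0.144886, p_m = 0.666667, p_d = 0.188447
Discount per step: exp(-r*dt) = 0.992363
Stock lattice S(k, j) with j the centered position index:
  k=0: S(0,+0) = 0.9600
  k=1: S(1,-1) = 0.6553; S(1,+0) = 0.9600; S(1,+1) = 1.4064
  k=2: S(2,-2) = 0.4473; S(2,-1) = 0.6553; S(2,+0) = 0.9600; S(2,+1) = 1.4064; S(2,+2) = 2.0603
  k=3: S(3,-3) = 0.3053; S(3,-2) = 0.4473; S(3,-1) = 0.6553; S(3,+0) = 0.9600; S(3,+1) = 1.4064; S(3,+2) = 2.0603; S(3,+3) = 3.0183
Terminal payoffs V(N, j) = max(S_T - K, 0):
  V(3,-3) = 0.000000; V(3,-2) = 0.000000; V(3,-1) = 0.000000; V(3,+0) = 0.000000; V(3,+1) = 0.356375; V(3,+2) = 1.010304; V(3,+3) = 1.968292
Backward induction: V(k, j) = exp(-r*dt) * [p_u * V(k+1, j+1) + p_m * V(k+1, j) + p_d * V(k+1, j-1)]
  V(2,-2) = exp(-r*dt) * [p_u*0.000000 + p_m*0.000000 + p_d*0.000000] = 0.000000
  V(2,-1) = exp(-r*dt) * [p_u*0.000000 + p_m*0.000000 + p_d*0.000000] = 0.000000
  V(2,+0) = exp(-r*dt) * [p_u*0.356375 + p_m*0.000000 + p_d*0.000000] = 0.051239
  V(2,+1) = exp(-r*dt) * [p_u*1.010304 + p_m*0.356375 + p_d*0.000000] = 0.381030
  V(2,+2) = exp(-r*dt) * [p_u*1.968292 + p_m*1.010304 + p_d*0.356375] = 1.018037
  V(1,-1) = exp(-r*dt) * [p_u*0.051239 + p_m*0.000000 + p_d*0.000000] = 0.007367
  V(1,+0) = exp(-r*dt) * [p_u*0.381030 + p_m*0.051239 + p_d*0.000000] = 0.088683
  V(1,+1) = exp(-r*dt) * [p_u*1.018037 + p_m*0.381030 + p_d*0.051239] = 0.408035
  V(0,+0) = exp(-r*dt) * [p_u*0.408035 + p_m*0.088683 + p_d*0.007367] = 0.118715

Answer: Price = V(0,0) = 0.1187
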